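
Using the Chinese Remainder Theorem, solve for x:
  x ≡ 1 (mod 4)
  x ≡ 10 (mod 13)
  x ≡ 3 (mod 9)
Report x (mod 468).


Moduli 4, 13, 9 are pairwise coprime; by CRT there is a unique solution modulo M = 4 · 13 · 9 = 468.
Solve pairwise, accumulating the modulus:
  Start with x ≡ 1 (mod 4).
  Combine with x ≡ 10 (mod 13): since gcd(4, 13) = 1, we get a unique residue mod 52.
    Write x = 1 + 4·t and substitute into x ≡ 10 (mod 13): 4·t ≡ 10 − 1 = 9 (mod 13).
    The inverse of 4 mod 13 is 10 (since 4·10 = 40 = 3·13 + 1), so t ≡ 10·9 = 90 ≡ 12 (mod 13).
    Then x = 1 + 4·12 = 49, valid modulo lcm(4, 13) = 52: x ≡ 49 (mod 52).
  Combine with x ≡ 3 (mod 9): since gcd(52, 9) = 1, we get a unique residue mod 468.
    Write x = 49 + 52·t and substitute into x ≡ 3 (mod 9): 52·t ≡ 3 − 49 = -46 (mod 9).
    Reduce coefficients mod 9: 7·t ≡ 8 (mod 9).
    The inverse of 7 mod 9 is 4 (since 7·4 = 28 = 3·9 + 1), so t ≡ 4·8 = 32 ≡ 5 (mod 9).
    Then x = 49 + 52·5 = 309, valid modulo lcm(52, 9) = 468: x ≡ 309 (mod 468).
Verify: 309 mod 4 = 1 ✓, 309 mod 13 = 10 ✓, 309 mod 9 = 3 ✓.

x ≡ 309 (mod 468).


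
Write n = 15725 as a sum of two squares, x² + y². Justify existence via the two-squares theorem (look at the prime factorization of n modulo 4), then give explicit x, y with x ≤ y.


Step 1: Factor n = 15725 = 5^2 · 17 · 37.
Step 2: Check the mod-4 condition on each prime factor: 5 ≡ 1 (mod 4), exponent 2; 17 ≡ 1 (mod 4), exponent 1; 37 ≡ 1 (mod 4), exponent 1.
All primes ≡ 3 (mod 4) appear to even exponent (or don't appear), so by the two-squares theorem n IS expressible as a sum of two squares.
Step 3: Build a representation. Group n = k² · m with k = 5 and m = 17 · 37 = 629 (a product of primes ≡ 1 (mod 4)); a representation of m scales to one of n via (k·x)² + (k·y)² = k²(x² + y²). Each prime p ≡ 1 (mod 4) is itself a sum of two squares; find a² by testing p − a² for a perfect square:
  17: 17 − 1² = 16 = 4² ⇒ 17 = 1² + 4².
  37: 37 − 1² = 36 = 6² ⇒ 37 = 1² + 6².
  Combine using the Brahmagupta–Fibonacci identity (a² + b²)(c² + d²) = (ac − bd)² + (ad + bc)² = (ac + bd)² + (ad − bc)²:
  17 · 37 = 629: from (1² + 4²)(1² + 6²), take (1·1 − 4·6, 1·6 + 4·1) = (1 − 24, 6 + 4) = (-23, 10); dropping signs (only squares matter) gives (23, 10); check 23² + 10² = 529 + 100 = 629 ✓.
  Scale by k = 5: (5·23, 5·10) = (115, 50).
Step 4: Order so x ≤ y and verify: 50² + 115² = 2500 + 13225 = 15725 = n. ✓

n = 15725 = 50² + 115² (one valid representation with x ≤ y).


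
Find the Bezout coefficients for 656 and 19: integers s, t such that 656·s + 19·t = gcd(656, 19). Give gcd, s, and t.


Euclidean algorithm on (656, 19) — divide until remainder is 0:
  656 = 34 · 19 + 10
  19 = 1 · 10 + 9
  10 = 1 · 9 + 1
  9 = 9 · 1 + 0
gcd(656, 19) = 1.
Track Bezout coefficients alongside the remainders: start with r₀ = 656 = a·1 + b·0 (s = 1, t = 0) and r₁ = 19 = a·0 + b·1 (s = 0, t = 1); each new remainder r_{k+1} = r_{k-1} − q_k·r_k inherits s_{k+1} = s_{k-1} − q_k·s_k, t_{k+1} = t_{k-1} − q_k·t_k, so r_k = a·s_k + b·t_k at every step:
  q = 34: r = 10, s = 1 − 34·0 = 1, t = 0 − 34·1 = -34  (check: 656·1 + 19·(-34) = 10)
  q = 1: r = 9, s = 0 − 1·1 = -1, t = 1 − 1·(-34) = 35  (check: 656·(-1) + 19·35 = 9)
  q = 1: r = 1, s = 1 − 1·(-1) = 2, t = -34 − 1·35 = -69  (check: 656·2 + 19·(-69) = 1)
The row with r = 1 (the gcd) gives the Bezout coefficients s = 2, t = -69.
Result: 656 · (2) + 19 · (-69) = 1.

gcd(656, 19) = 1; s = 2, t = -69 (check: 656·2 + 19·(-69) = 1).


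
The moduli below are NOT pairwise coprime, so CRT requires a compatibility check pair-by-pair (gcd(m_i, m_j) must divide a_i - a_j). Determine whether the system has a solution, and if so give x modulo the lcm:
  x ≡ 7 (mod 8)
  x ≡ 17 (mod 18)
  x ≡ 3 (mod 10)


Moduli 8, 18, 10 are not pairwise coprime, so CRT works modulo lcm(m_i) when all pairwise compatibility conditions hold.
Pairwise compatibility: gcd(m_i, m_j) must divide a_i - a_j for every pair.
Merge one congruence at a time:
  Start: x ≡ 7 (mod 8).
  Combine with x ≡ 17 (mod 18): gcd(8, 18) = 2; 17 - 7 = 10, which IS divisible by 2, so compatible.
    Write x = 7 + 8·t and substitute into x ≡ 17 (mod 18): 8·t ≡ 17 − 7 = 10 (mod 18).
    Divide the congruence (and modulus) by g = 2: 4·t ≡ 5 (mod 9).
    The inverse of 4 mod 9 is 7 (since 4·7 = 28 = 3·9 + 1), so t ≡ 7·5 = 35 ≡ 8 (mod 9).
    Then x = 7 + 8·8 = 71, valid modulo lcm(8, 18) = 72: x ≡ 71 (mod 72).
  Combine with x ≡ 3 (mod 10): gcd(72, 10) = 2; 3 - 71 = -68, which IS divisible by 2, so compatible.
    Write x = 71 + 72·t and substitute into x ≡ 3 (mod 10): 72·t ≡ 3 − 71 = -68 (mod 10).
    Divide the congruence (and modulus) by g = 2: 36·t ≡ -34 (mod 5).
    Reduce coefficients mod 5: 1·t ≡ 1 (mod 5).
    So t ≡ 1 (mod 5).
    Then x = 71 + 72·1 = 143, valid modulo lcm(72, 10) = 360: x ≡ 143 (mod 360).
Verify: 143 mod 8 = 7, 143 mod 18 = 17, 143 mod 10 = 3.

x ≡ 143 (mod 360).


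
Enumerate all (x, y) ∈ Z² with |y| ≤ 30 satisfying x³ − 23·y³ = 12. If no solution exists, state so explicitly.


The equation is x³ - 23y³ = 12. For fixed y, x³ = 23·y³ + 12, so a solution requires the RHS to be a perfect cube.
Strategy: iterate y from -30 to 30, compute RHS = 23·y³ + 12, and check whether it is a (positive or negative) perfect cube.
Check small values of y:
  y = 0: RHS = 12 is not a perfect cube.
  y = 1: RHS = 35 is not a perfect cube.
  y = -1: RHS = -11 is not a perfect cube.
  y = 2: RHS = 196 is not a perfect cube.
  y = -2: RHS = -172 is not a perfect cube.
  y = 3: RHS = 633 is not a perfect cube.
  y = -3: RHS = -609 is not a perfect cube.
Continuing the search up to |y| = 30 finds no solutions either.
No (x, y) in the scanned range satisfies the equation.

No integer solutions with |y| ≤ 30.


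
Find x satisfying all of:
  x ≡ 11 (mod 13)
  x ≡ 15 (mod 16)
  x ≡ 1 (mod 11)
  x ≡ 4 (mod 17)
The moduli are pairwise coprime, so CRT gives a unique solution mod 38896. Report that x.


Product of moduli M = 13 · 16 · 11 · 17 = 38896.
Merge one congruence at a time:
  Start: x ≡ 11 (mod 13).
  Combine with x ≡ 15 (mod 16); new modulus lcm = 208.
    Write x = 11 + 13·t and substitute into x ≡ 15 (mod 16): 13·t ≡ 15 − 11 = 4 (mod 16).
    The inverse of 13 mod 16 is 5 (since 13·5 = 65 = 4·16 + 1), so t ≡ 5·4 = 20 ≡ 4 (mod 16).
    Then x = 11 + 13·4 = 63, valid modulo lcm(13, 16) = 208: x ≡ 63 (mod 208).
  Combine with x ≡ 1 (mod 11); new modulus lcm = 2288.
    Write x = 63 + 208·t and substitute into x ≡ 1 (mod 11): 208·t ≡ 1 − 63 = -62 (mod 11).
    Reduce coefficients mod 11: 10·t ≡ 4 (mod 11).
    The inverse of 10 mod 11 is 10 (since 10·10 = 100 = 9·11 + 1), so t ≡ 10·4 = 40 ≡ 7 (mod 11).
    Then x = 63 + 208·7 = 1519, valid modulo lcm(208, 11) = 2288: x ≡ 1519 (mod 2288).
  Combine with x ≡ 4 (mod 17); new modulus lcm = 38896.
    Write x = 1519 + 2288·t and substitute into x ≡ 4 (mod 17): 2288·t ≡ 4 − 1519 = -1515 (mod 17).
    Reduce coefficients mod 17: 10·t ≡ 15 (mod 17).
    The inverse of 10 mod 17 is 12 (since 10·12 = 120 = 7·17 + 1), so t ≡ 12·15 = 180 ≡ 10 (mod 17).
    Then x = 1519 + 2288·10 = 24399, valid modulo lcm(2288, 17) = 38896: x ≡ 24399 (mod 38896).
Verify against each original: 24399 mod 13 = 11, 24399 mod 16 = 15, 24399 mod 11 = 1, 24399 mod 17 = 4.

x ≡ 24399 (mod 38896).


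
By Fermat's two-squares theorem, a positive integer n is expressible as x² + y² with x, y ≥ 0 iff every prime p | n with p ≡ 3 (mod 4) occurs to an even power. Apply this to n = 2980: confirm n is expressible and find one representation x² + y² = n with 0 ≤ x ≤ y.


Step 1: Factor n = 2980 = 2^2 · 5 · 149.
Step 2: Check the mod-4 condition on each prime factor: 2 = 2 (special); 5 ≡ 1 (mod 4), exponent 1; 149 ≡ 1 (mod 4), exponent 1.
All primes ≡ 3 (mod 4) appear to even exponent (or don't appear), so by the two-squares theorem n IS expressible as a sum of two squares.
Step 3: Build a representation. Group n = k² · m with k = 2 and m = 5 · 149 = 745 (a product of primes ≡ 1 (mod 4)); a representation of m scales to one of n via (k·x)² + (k·y)² = k²(x² + y²). Each prime p ≡ 1 (mod 4) is itself a sum of two squares; find a² by testing p − a² for a perfect square:
  5: 5 − 1² = 4 = 2² ⇒ 5 = 1² + 2².
  149: 149 − 1² = 148, 149 − 2² = 145, 149 − 3² = 140, 149 − 4² = 133, 149 − 5² = 124, 149 − 6² = 113, 149 − 7² = 100 = 10² ⇒ 149 = 7² + 10².
  Combine using the Brahmagupta–Fibonacci identity (a² + b²)(c² + d²) = (ac − bd)² + (ad + bc)² = (ac + bd)² + (ad − bc)²:
  5 · 149 = 745: from (1² + 2²)(7² + 10²), take (1·7 − 2·10, 1·10 + 2·7) = (7 − 20, 10 + 14) = (-13, 24); dropping signs (only squares matter) gives (13, 24); check 13² + 24² = 169 + 576 = 745 ✓.
  Scale by k = 2: (2·13, 2·24) = (26, 48).
Step 4: Order so x ≤ y and verify: 26² + 48² = 676 + 2304 = 2980 = n. ✓

n = 2980 = 26² + 48² (one valid representation with x ≤ y).


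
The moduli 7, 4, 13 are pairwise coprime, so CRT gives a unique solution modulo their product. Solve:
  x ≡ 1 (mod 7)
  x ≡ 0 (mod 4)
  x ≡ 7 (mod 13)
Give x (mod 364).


Moduli 7, 4, 13 are pairwise coprime; by CRT there is a unique solution modulo M = 7 · 4 · 13 = 364.
Solve pairwise, accumulating the modulus:
  Start with x ≡ 1 (mod 7).
  Combine with x ≡ 0 (mod 4): since gcd(7, 4) = 1, we get a unique residue mod 28.
    Write x = 1 + 7·t and substitute into x ≡ 0 (mod 4): 7·t ≡ 0 − 1 = -1 (mod 4).
    Reduce coefficients mod 4: 3·t ≡ 3 (mod 4).
    The inverse of 3 mod 4 is 3 (since 3·3 = 9 = 2·4 + 1), so t ≡ 3·3 = 9 ≡ 1 (mod 4).
    Then x = 1 + 7·1 = 8, valid modulo lcm(7, 4) = 28: x ≡ 8 (mod 28).
  Combine with x ≡ 7 (mod 13): since gcd(28, 13) = 1, we get a unique residue mod 364.
    Write x = 8 + 28·t and substitute into x ≡ 7 (mod 13): 28·t ≡ 7 − 8 = -1 (mod 13).
    Reduce coefficients mod 13: 2·t ≡ 12 (mod 13).
    The inverse of 2 mod 13 is 7 (since 2·7 = 14 = 1·13 + 1), so t ≡ 7·12 = 84 ≡ 6 (mod 13).
    Then x = 8 + 28·6 = 176, valid modulo lcm(28, 13) = 364: x ≡ 176 (mod 364).
Verify: 176 mod 7 = 1 ✓, 176 mod 4 = 0 ✓, 176 mod 13 = 7 ✓.

x ≡ 176 (mod 364).


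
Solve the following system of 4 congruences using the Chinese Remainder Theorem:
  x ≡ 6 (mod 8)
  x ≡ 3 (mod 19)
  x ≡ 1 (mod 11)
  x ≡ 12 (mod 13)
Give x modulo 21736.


Product of moduli M = 8 · 19 · 11 · 13 = 21736.
Merge one congruence at a time:
  Start: x ≡ 6 (mod 8).
  Combine with x ≡ 3 (mod 19); new modulus lcm = 152.
    Write x = 6 + 8·t and substitute into x ≡ 3 (mod 19): 8·t ≡ 3 − 6 = -3 (mod 19).
    Reduce coefficients mod 19: 8·t ≡ 16 (mod 19).
    The inverse of 8 mod 19 is 12 (since 8·12 = 96 = 5·19 + 1), so t ≡ 12·16 = 192 ≡ 2 (mod 19).
    Then x = 6 + 8·2 = 22, valid modulo lcm(8, 19) = 152: x ≡ 22 (mod 152).
  Combine with x ≡ 1 (mod 11); new modulus lcm = 1672.
    Write x = 22 + 152·t and substitute into x ≡ 1 (mod 11): 152·t ≡ 1 − 22 = -21 (mod 11).
    Reduce coefficients mod 11: 9·t ≡ 1 (mod 11).
    The inverse of 9 mod 11 is 5 (since 9·5 = 45 = 4·11 + 1), so t ≡ 5·1 = 5 ≡ 5 (mod 11).
    Then x = 22 + 152·5 = 782, valid modulo lcm(152, 11) = 1672: x ≡ 782 (mod 1672).
  Combine with x ≡ 12 (mod 13); new modulus lcm = 21736.
    Write x = 782 + 1672·t and substitute into x ≡ 12 (mod 13): 1672·t ≡ 12 − 782 = -770 (mod 13).
    Reduce coefficients mod 13: 8·t ≡ 10 (mod 13).
    The inverse of 8 mod 13 is 5 (since 8·5 = 40 = 3·13 + 1), so t ≡ 5·10 = 50 ≡ 11 (mod 13).
    Then x = 782 + 1672·11 = 19174, valid modulo lcm(1672, 13) = 21736: x ≡ 19174 (mod 21736).
Verify against each original: 19174 mod 8 = 6, 19174 mod 19 = 3, 19174 mod 11 = 1, 19174 mod 13 = 12.

x ≡ 19174 (mod 21736).


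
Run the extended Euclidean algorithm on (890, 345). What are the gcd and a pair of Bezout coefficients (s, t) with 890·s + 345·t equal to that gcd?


Euclidean algorithm on (890, 345) — divide until remainder is 0:
  890 = 2 · 345 + 200
  345 = 1 · 200 + 145
  200 = 1 · 145 + 55
  145 = 2 · 55 + 35
  55 = 1 · 35 + 20
  35 = 1 · 20 + 15
  20 = 1 · 15 + 5
  15 = 3 · 5 + 0
gcd(890, 345) = 5.
Track Bezout coefficients alongside the remainders: start with r₀ = 890 = a·1 + b·0 (s = 1, t = 0) and r₁ = 345 = a·0 + b·1 (s = 0, t = 1); each new remainder r_{k+1} = r_{k-1} − q_k·r_k inherits s_{k+1} = s_{k-1} − q_k·s_k, t_{k+1} = t_{k-1} − q_k·t_k, so r_k = a·s_k + b·t_k at every step:
  q = 2: r = 200, s = 1 − 2·0 = 1, t = 0 − 2·1 = -2  (check: 890·1 + 345·(-2) = 200)
  q = 1: r = 145, s = 0 − 1·1 = -1, t = 1 − 1·(-2) = 3  (check: 890·(-1) + 345·3 = 145)
  q = 1: r = 55, s = 1 − 1·(-1) = 2, t = -2 − 1·3 = -5  (check: 890·2 + 345·(-5) = 55)
  q = 2: r = 35, s = -1 − 2·2 = -5, t = 3 − 2·(-5) = 13  (check: 890·(-5) + 345·13 = 35)
  q = 1: r = 20, s = 2 − 1·(-5) = 7, t = -5 − 1·13 = -18  (check: 890·7 + 345·(-18) = 20)
  q = 1: r = 15, s = -5 − 1·7 = -12, t = 13 − 1·(-18) = 31  (check: 890·(-12) + 345·31 = 15)
  q = 1: r = 5, s = 7 − 1·(-12) = 19, t = -18 − 1·31 = -49  (check: 890·19 + 345·(-49) = 5)
The row with r = 5 (the gcd) gives the Bezout coefficients s = 19, t = -49.
Result: 890 · (19) + 345 · (-49) = 5.

gcd(890, 345) = 5; s = 19, t = -49 (check: 890·19 + 345·(-49) = 5).


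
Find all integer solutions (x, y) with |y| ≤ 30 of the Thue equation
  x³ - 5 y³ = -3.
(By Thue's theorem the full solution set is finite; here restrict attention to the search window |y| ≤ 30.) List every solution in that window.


The equation is x³ - 5y³ = -3. For fixed y, x³ = 5·y³ − 3, so a solution requires the RHS to be a perfect cube.
Strategy: iterate y from -30 to 30, compute RHS = 5·y³ − 3, and check whether it is a (positive or negative) perfect cube.
Check small values of y:
  y = 0: RHS = -3 is not a perfect cube.
  y = 1: RHS = 2 is not a perfect cube.
  y = -1: RHS = -8 = (-2)³ ⇒ x = -2 works.
  y = 2: RHS = 37 is not a perfect cube.
  y = -2: RHS = -43 is not a perfect cube.
  y = 3: RHS = 132 is not a perfect cube.
  y = -3: RHS = -138 is not a perfect cube.
Continuing the search up to |y| = 30 finds no further solutions beyond those listed.
Collected solutions: (-2, -1).

Solutions (with |y| ≤ 30): (-2, -1).


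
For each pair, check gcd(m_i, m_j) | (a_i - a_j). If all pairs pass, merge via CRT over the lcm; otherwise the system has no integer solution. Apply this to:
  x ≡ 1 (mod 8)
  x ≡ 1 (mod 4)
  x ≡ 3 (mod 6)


Moduli 8, 4, 6 are not pairwise coprime, so CRT works modulo lcm(m_i) when all pairwise compatibility conditions hold.
Pairwise compatibility: gcd(m_i, m_j) must divide a_i - a_j for every pair.
Merge one congruence at a time:
  Start: x ≡ 1 (mod 8).
  Combine with x ≡ 1 (mod 4): gcd(8, 4) = 4; 1 - 1 = 0, which IS divisible by 4, so compatible.
    Write x = 1 + 8·t and substitute into x ≡ 1 (mod 4): 8·t ≡ 1 − 1 = 0 (mod 4).
    Divide the congruence (and modulus) by g = 4: 2·t ≡ 0 (mod 1).
    Modulo 1 every t works; take t = 0.
    Then x = 1 + 8·0 = 1, valid modulo lcm(8, 4) = 8: x ≡ 1 (mod 8).
  Combine with x ≡ 3 (mod 6): gcd(8, 6) = 2; 3 - 1 = 2, which IS divisible by 2, so compatible.
    Write x = 1 + 8·t and substitute into x ≡ 3 (mod 6): 8·t ≡ 3 − 1 = 2 (mod 6).
    Divide the congruence (and modulus) by g = 2: 4·t ≡ 1 (mod 3).
    Reduce coefficients mod 3: 1·t ≡ 1 (mod 3).
    So t ≡ 1 (mod 3).
    Then x = 1 + 8·1 = 9, valid modulo lcm(8, 6) = 24: x ≡ 9 (mod 24).
Verify: 9 mod 8 = 1, 9 mod 4 = 1, 9 mod 6 = 3.

x ≡ 9 (mod 24).


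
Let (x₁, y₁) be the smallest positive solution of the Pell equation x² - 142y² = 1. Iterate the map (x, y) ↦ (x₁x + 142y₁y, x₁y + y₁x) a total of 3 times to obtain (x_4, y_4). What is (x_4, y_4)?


Step 1: Find the fundamental solution (x₁, y₁) of x² - 142y² = 1.
  Expand √142 as a continued fraction. a₀ = ⌊√142⌋ = 11; iterate m_{k+1} = d_k·a_k − m_k, d_{k+1} = (142 − m_{k+1}²)/d_k, a_{k+1} = ⌊(a₀ + m_{k+1})/d_{k+1}⌋ (starting m₀ = 0, d₀ = 1), with convergents p_k = a_k·p_{k-1} + p_{k-2}, q_k = a_k·q_{k-1} + q_{k-2} (p₋₁ = 1, q₋₁ = 0):
  k = 0: a₀ = 11; p₀/q₀ = 11/1; p₀² − 142·q₀² = 121 − 142 = -21.
  k = 1: m = 11, d = 21, a = ⌊(11 + 11)/21⌋ = 1; p/q = (1·11 + 1)/(1·1 + 0) = 12/1; p² − 142·q² = 144 − 142 = 2.
  k = 2: m = 10, d = 2, a = ⌊(11 + 10)/2⌋ = 10; p/q = (10·12 + 11)/(10·1 + 1) = 131/11; p² − 142·q² = 17161 − 17182 = -21.
  k = 3: m = 10, d = 21, a = ⌊(11 + 10)/21⌋ = 1; p/q = (1·131 + 12)/(1·11 + 1) = 143/12; p² − 142·q² = 20449 − 20448 = 1.
  The first convergent with p² − 142·q² = 1 gives the fundamental solution (x₁, y₁) = (143, 12).
Step 2: Apply the recurrence (x_{n+1}, y_{n+1}) = (x₁x_n + 142y₁y_n, x₁y_n + y₁x_n) repeatedly.
  From (x_1, y_1) = (143, 12): x_2 = 143·143 + 142·12·12 = 40897; y_2 = 143·12 + 12·143 = 3432.
  From (x_2, y_2) = (40897, 3432): x_3 = 143·40897 + 142·12·3432 = 11696399; y_3 = 143·3432 + 12·40897 = 981540.
  From (x_3, y_3) = (11696399, 981540): x_4 = 143·11696399 + 142·12·981540 = 3345129217; y_4 = 143·981540 + 12·11696399 = 280717008.
Step 3: Verify x_4² - 142·y_4² = 11189889478427033089 - 11189889478427033088 = 1 (should be 1). ✓

(x_1, y_1) = (143, 12); (x_4, y_4) = (3345129217, 280717008).


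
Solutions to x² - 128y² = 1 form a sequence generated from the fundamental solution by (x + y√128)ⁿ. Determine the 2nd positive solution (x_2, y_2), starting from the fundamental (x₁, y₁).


Step 1: Find the fundamental solution (x₁, y₁) of x² - 128y² = 1.
  Expand √128 as a continued fraction. a₀ = ⌊√128⌋ = 11; iterate m_{k+1} = d_k·a_k − m_k, d_{k+1} = (128 − m_{k+1}²)/d_k, a_{k+1} = ⌊(a₀ + m_{k+1})/d_{k+1}⌋ (starting m₀ = 0, d₀ = 1), with convergents p_k = a_k·p_{k-1} + p_{k-2}, q_k = a_k·q_{k-1} + q_{k-2} (p₋₁ = 1, q₋₁ = 0):
  k = 0: a₀ = 11; p₀/q₀ = 11/1; p₀² − 128·q₀² = 121 − 128 = -7.
  k = 1: m = 11, d = 7, a = ⌊(11 + 11)/7⌋ = 3; p/q = (3·11 + 1)/(3·1 + 0) = 34/3; p² − 128·q² = 1156 − 1152 = 4.
  k = 2: m = 10, d = 4, a = ⌊(11 + 10)/4⌋ = 5; p/q = (5·34 + 11)/(5·3 + 1) = 181/16; p² − 128·q² = 32761 − 32768 = -7.
  k = 3: m = 10, d = 7, a = ⌊(11 + 10)/7⌋ = 3; p/q = (3·181 + 34)/(3·16 + 3) = 577/51; p² − 128·q² = 332929 − 332928 = 1.
  The first convergent with p² − 128·q² = 1 gives the fundamental solution (x₁, y₁) = (577, 51).
Step 2: Apply the recurrence (x_{n+1}, y_{n+1}) = (x₁x_n + 128y₁y_n, x₁y_n + y₁x_n) repeatedly.
  From (x_1, y_1) = (577, 51): x_2 = 577·577 + 128·51·51 = 665857; y_2 = 577·51 + 51·577 = 58854.
Step 3: Verify x_2² - 128·y_2² = 443365544449 - 443365544448 = 1 (should be 1). ✓

(x_1, y_1) = (577, 51); (x_2, y_2) = (665857, 58854).


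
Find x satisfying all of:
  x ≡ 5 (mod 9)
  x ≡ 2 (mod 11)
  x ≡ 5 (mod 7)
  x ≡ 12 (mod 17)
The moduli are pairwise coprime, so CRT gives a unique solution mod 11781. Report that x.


Product of moduli M = 9 · 11 · 7 · 17 = 11781.
Merge one congruence at a time:
  Start: x ≡ 5 (mod 9).
  Combine with x ≡ 2 (mod 11); new modulus lcm = 99.
    Write x = 5 + 9·t and substitute into x ≡ 2 (mod 11): 9·t ≡ 2 − 5 = -3 (mod 11).
    Reduce coefficients mod 11: 9·t ≡ 8 (mod 11).
    The inverse of 9 mod 11 is 5 (since 9·5 = 45 = 4·11 + 1), so t ≡ 5·8 = 40 ≡ 7 (mod 11).
    Then x = 5 + 9·7 = 68, valid modulo lcm(9, 11) = 99: x ≡ 68 (mod 99).
  Combine with x ≡ 5 (mod 7); new modulus lcm = 693.
    Write x = 68 + 99·t and substitute into x ≡ 5 (mod 7): 99·t ≡ 5 − 68 = -63 (mod 7).
    Reduce coefficients mod 7: 1·t ≡ 0 (mod 7).
    So t ≡ 0 (mod 7).
    Then x = 68 + 99·0 = 68, valid modulo lcm(99, 7) = 693: x ≡ 68 (mod 693).
  Combine with x ≡ 12 (mod 17); new modulus lcm = 11781.
    Write x = 68 + 693·t and substitute into x ≡ 12 (mod 17): 693·t ≡ 12 − 68 = -56 (mod 17).
    Reduce coefficients mod 17: 13·t ≡ 12 (mod 17).
    The inverse of 13 mod 17 is 4 (since 13·4 = 52 = 3·17 + 1), so t ≡ 4·12 = 48 ≡ 14 (mod 17).
    Then x = 68 + 693·14 = 9770, valid modulo lcm(693, 17) = 11781: x ≡ 9770 (mod 11781).
Verify against each original: 9770 mod 9 = 5, 9770 mod 11 = 2, 9770 mod 7 = 5, 9770 mod 17 = 12.

x ≡ 9770 (mod 11781).


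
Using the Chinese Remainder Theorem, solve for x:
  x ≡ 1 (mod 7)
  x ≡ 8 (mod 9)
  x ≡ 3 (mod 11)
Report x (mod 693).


Moduli 7, 9, 11 are pairwise coprime; by CRT there is a unique solution modulo M = 7 · 9 · 11 = 693.
Solve pairwise, accumulating the modulus:
  Start with x ≡ 1 (mod 7).
  Combine with x ≡ 8 (mod 9): since gcd(7, 9) = 1, we get a unique residue mod 63.
    Write x = 1 + 7·t and substitute into x ≡ 8 (mod 9): 7·t ≡ 8 − 1 = 7 (mod 9).
    The inverse of 7 mod 9 is 4 (since 7·4 = 28 = 3·9 + 1), so t ≡ 4·7 = 28 ≡ 1 (mod 9).
    Then x = 1 + 7·1 = 8, valid modulo lcm(7, 9) = 63: x ≡ 8 (mod 63).
  Combine with x ≡ 3 (mod 11): since gcd(63, 11) = 1, we get a unique residue mod 693.
    Write x = 8 + 63·t and substitute into x ≡ 3 (mod 11): 63·t ≡ 3 − 8 = -5 (mod 11).
    Reduce coefficients mod 11: 8·t ≡ 6 (mod 11).
    The inverse of 8 mod 11 is 7 (since 8·7 = 56 = 5·11 + 1), so t ≡ 7·6 = 42 ≡ 9 (mod 11).
    Then x = 8 + 63·9 = 575, valid modulo lcm(63, 11) = 693: x ≡ 575 (mod 693).
Verify: 575 mod 7 = 1 ✓, 575 mod 9 = 8 ✓, 575 mod 11 = 3 ✓.

x ≡ 575 (mod 693).


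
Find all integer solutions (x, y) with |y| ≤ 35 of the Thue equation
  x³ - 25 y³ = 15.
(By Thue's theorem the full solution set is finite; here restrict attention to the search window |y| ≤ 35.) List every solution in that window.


The equation is x³ - 25y³ = 15. For fixed y, x³ = 25·y³ + 15, so a solution requires the RHS to be a perfect cube.
Strategy: iterate y from -35 to 35, compute RHS = 25·y³ + 15, and check whether it is a (positive or negative) perfect cube.
Check small values of y:
  y = 0: RHS = 15 is not a perfect cube.
  y = 1: RHS = 40 is not a perfect cube.
  y = -1: RHS = -10 is not a perfect cube.
  y = 2: RHS = 215 is not a perfect cube.
  y = -2: RHS = -185 is not a perfect cube.
  y = 3: RHS = 690 is not a perfect cube.
  y = -3: RHS = -660 is not a perfect cube.
Continuing the search up to |y| = 35 finds no solutions either.
No (x, y) in the scanned range satisfies the equation.

No integer solutions with |y| ≤ 35.


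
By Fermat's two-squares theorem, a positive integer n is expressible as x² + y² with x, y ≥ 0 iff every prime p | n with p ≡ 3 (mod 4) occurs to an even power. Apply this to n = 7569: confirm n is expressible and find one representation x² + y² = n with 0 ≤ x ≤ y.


Step 1: Factor n = 7569 = 3^2 · 29^2.
Step 2: Check the mod-4 condition on each prime factor: 3 ≡ 3 (mod 4), exponent 2 (must be even); 29 ≡ 1 (mod 4), exponent 2.
All primes ≡ 3 (mod 4) appear to even exponent (or don't appear), so by the two-squares theorem n IS expressible as a sum of two squares.
Step 3: Build a representation. Group n = k² · m with k = 3 and m = 29 · 29 = 841 (a product of primes ≡ 1 (mod 4)); a representation of m scales to one of n via (k·x)² + (k·y)² = k²(x² + y²). Each prime p ≡ 1 (mod 4) is itself a sum of two squares; find a² by testing p − a² for a perfect square:
  29: 29 − 1² = 28, 29 − 2² = 25 = 5² ⇒ 29 = 2² + 5².
  Combine using the Brahmagupta–Fibonacci identity (a² + b²)(c² + d²) = (ac − bd)² + (ad + bc)² = (ac + bd)² + (ad − bc)²:
  29 · 29 = 841: from (2² + 5²)(2² + 5²), take (2·2 − 5·5, 2·5 + 5·2) = (4 − 25, 10 + 10) = (-21, 20); dropping signs (only squares matter) gives (21, 20); check 21² + 20² = 441 + 400 = 841 ✓.
  Scale by k = 3: (3·21, 3·20) = (63, 60).
Step 4: Order so x ≤ y and verify: 60² + 63² = 3600 + 3969 = 7569 = n. ✓

n = 7569 = 60² + 63² (one valid representation with x ≤ y).


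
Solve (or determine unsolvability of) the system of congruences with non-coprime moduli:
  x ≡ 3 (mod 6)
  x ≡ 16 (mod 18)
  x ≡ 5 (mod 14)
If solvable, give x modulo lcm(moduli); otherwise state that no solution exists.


Moduli 6, 18, 14 are not pairwise coprime, so CRT works modulo lcm(m_i) when all pairwise compatibility conditions hold.
Pairwise compatibility: gcd(m_i, m_j) must divide a_i - a_j for every pair.
Merge one congruence at a time:
  Start: x ≡ 3 (mod 6).
  Combine with x ≡ 16 (mod 18): gcd(6, 18) = 6, and 16 - 3 = 13 is NOT divisible by 6.
    ⇒ system is inconsistent (no integer solution).

No solution (the system is inconsistent).


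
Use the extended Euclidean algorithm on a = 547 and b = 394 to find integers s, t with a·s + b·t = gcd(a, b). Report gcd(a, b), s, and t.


Euclidean algorithm on (547, 394) — divide until remainder is 0:
  547 = 1 · 394 + 153
  394 = 2 · 153 + 88
  153 = 1 · 88 + 65
  88 = 1 · 65 + 23
  65 = 2 · 23 + 19
  23 = 1 · 19 + 4
  19 = 4 · 4 + 3
  4 = 1 · 3 + 1
  3 = 3 · 1 + 0
gcd(547, 394) = 1.
Track Bezout coefficients alongside the remainders: start with r₀ = 547 = a·1 + b·0 (s = 1, t = 0) and r₁ = 394 = a·0 + b·1 (s = 0, t = 1); each new remainder r_{k+1} = r_{k-1} − q_k·r_k inherits s_{k+1} = s_{k-1} − q_k·s_k, t_{k+1} = t_{k-1} − q_k·t_k, so r_k = a·s_k + b·t_k at every step:
  q = 1: r = 153, s = 1 − 1·0 = 1, t = 0 − 1·1 = -1  (check: 547·1 + 394·(-1) = 153)
  q = 2: r = 88, s = 0 − 2·1 = -2, t = 1 − 2·(-1) = 3  (check: 547·(-2) + 394·3 = 88)
  q = 1: r = 65, s = 1 − 1·(-2) = 3, t = -1 − 1·3 = -4  (check: 547·3 + 394·(-4) = 65)
  q = 1: r = 23, s = -2 − 1·3 = -5, t = 3 − 1·(-4) = 7  (check: 547·(-5) + 394·7 = 23)
  q = 2: r = 19, s = 3 − 2·(-5) = 13, t = -4 − 2·7 = -18  (check: 547·13 + 394·(-18) = 19)
  q = 1: r = 4, s = -5 − 1·13 = -18, t = 7 − 1·(-18) = 25  (check: 547·(-18) + 394·25 = 4)
  q = 4: r = 3, s = 13 − 4·(-18) = 85, t = -18 − 4·25 = -118  (check: 547·85 + 394·(-118) = 3)
  q = 1: r = 1, s = -18 − 1·85 = -103, t = 25 − 1·(-118) = 143  (check: 547·(-103) + 394·143 = 1)
The row with r = 1 (the gcd) gives the Bezout coefficients s = -103, t = 143.
Result: 547 · (-103) + 394 · (143) = 1.

gcd(547, 394) = 1; s = -103, t = 143 (check: 547·(-103) + 394·143 = 1).


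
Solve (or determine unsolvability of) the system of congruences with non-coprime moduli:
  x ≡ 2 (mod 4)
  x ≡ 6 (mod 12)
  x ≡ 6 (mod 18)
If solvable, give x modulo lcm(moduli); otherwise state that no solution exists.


Moduli 4, 12, 18 are not pairwise coprime, so CRT works modulo lcm(m_i) when all pairwise compatibility conditions hold.
Pairwise compatibility: gcd(m_i, m_j) must divide a_i - a_j for every pair.
Merge one congruence at a time:
  Start: x ≡ 2 (mod 4).
  Combine with x ≡ 6 (mod 12): gcd(4, 12) = 4; 6 - 2 = 4, which IS divisible by 4, so compatible.
    Write x = 2 + 4·t and substitute into x ≡ 6 (mod 12): 4·t ≡ 6 − 2 = 4 (mod 12).
    Divide the congruence (and modulus) by g = 4: 1·t ≡ 1 (mod 3).
    So t ≡ 1 (mod 3).
    Then x = 2 + 4·1 = 6, valid modulo lcm(4, 12) = 12: x ≡ 6 (mod 12).
  Combine with x ≡ 6 (mod 18): gcd(12, 18) = 6; 6 - 6 = 0, which IS divisible by 6, so compatible.
    Write x = 6 + 12·t and substitute into x ≡ 6 (mod 18): 12·t ≡ 6 − 6 = 0 (mod 18).
    Divide the congruence (and modulus) by g = 6: 2·t ≡ 0 (mod 3).
    The inverse of 2 mod 3 is 2 (since 2·2 = 4 = 1·3 + 1), so t ≡ 2·0 = 0 ≡ 0 (mod 3).
    Then x = 6 + 12·0 = 6, valid modulo lcm(12, 18) = 36: x ≡ 6 (mod 36).
Verify: 6 mod 4 = 2, 6 mod 12 = 6, 6 mod 18 = 6.

x ≡ 6 (mod 36).


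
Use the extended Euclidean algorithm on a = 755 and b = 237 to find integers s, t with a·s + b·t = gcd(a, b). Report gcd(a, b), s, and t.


Euclidean algorithm on (755, 237) — divide until remainder is 0:
  755 = 3 · 237 + 44
  237 = 5 · 44 + 17
  44 = 2 · 17 + 10
  17 = 1 · 10 + 7
  10 = 1 · 7 + 3
  7 = 2 · 3 + 1
  3 = 3 · 1 + 0
gcd(755, 237) = 1.
Track Bezout coefficients alongside the remainders: start with r₀ = 755 = a·1 + b·0 (s = 1, t = 0) and r₁ = 237 = a·0 + b·1 (s = 0, t = 1); each new remainder r_{k+1} = r_{k-1} − q_k·r_k inherits s_{k+1} = s_{k-1} − q_k·s_k, t_{k+1} = t_{k-1} − q_k·t_k, so r_k = a·s_k + b·t_k at every step:
  q = 3: r = 44, s = 1 − 3·0 = 1, t = 0 − 3·1 = -3  (check: 755·1 + 237·(-3) = 44)
  q = 5: r = 17, s = 0 − 5·1 = -5, t = 1 − 5·(-3) = 16  (check: 755·(-5) + 237·16 = 17)
  q = 2: r = 10, s = 1 − 2·(-5) = 11, t = -3 − 2·16 = -35  (check: 755·11 + 237·(-35) = 10)
  q = 1: r = 7, s = -5 − 1·11 = -16, t = 16 − 1·(-35) = 51  (check: 755·(-16) + 237·51 = 7)
  q = 1: r = 3, s = 11 − 1·(-16) = 27, t = -35 − 1·51 = -86  (check: 755·27 + 237·(-86) = 3)
  q = 2: r = 1, s = -16 − 2·27 = -70, t = 51 − 2·(-86) = 223  (check: 755·(-70) + 237·223 = 1)
The row with r = 1 (the gcd) gives the Bezout coefficients s = -70, t = 223.
Result: 755 · (-70) + 237 · (223) = 1.

gcd(755, 237) = 1; s = -70, t = 223 (check: 755·(-70) + 237·223 = 1).


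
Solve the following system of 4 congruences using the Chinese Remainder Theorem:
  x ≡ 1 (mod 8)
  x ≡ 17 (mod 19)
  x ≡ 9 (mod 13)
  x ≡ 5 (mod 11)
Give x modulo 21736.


Product of moduli M = 8 · 19 · 13 · 11 = 21736.
Merge one congruence at a time:
  Start: x ≡ 1 (mod 8).
  Combine with x ≡ 17 (mod 19); new modulus lcm = 152.
    Write x = 1 + 8·t and substitute into x ≡ 17 (mod 19): 8·t ≡ 17 − 1 = 16 (mod 19).
    The inverse of 8 mod 19 is 12 (since 8·12 = 96 = 5·19 + 1), so t ≡ 12·16 = 192 ≡ 2 (mod 19).
    Then x = 1 + 8·2 = 17, valid modulo lcm(8, 19) = 152: x ≡ 17 (mod 152).
  Combine with x ≡ 9 (mod 13); new modulus lcm = 1976.
    Write x = 17 + 152·t and substitute into x ≡ 9 (mod 13): 152·t ≡ 9 − 17 = -8 (mod 13).
    Reduce coefficients mod 13: 9·t ≡ 5 (mod 13).
    The inverse of 9 mod 13 is 3 (since 9·3 = 27 = 2·13 + 1), so t ≡ 3·5 = 15 ≡ 2 (mod 13).
    Then x = 17 + 152·2 = 321, valid modulo lcm(152, 13) = 1976: x ≡ 321 (mod 1976).
  Combine with x ≡ 5 (mod 11); new modulus lcm = 21736.
    Write x = 321 + 1976·t and substitute into x ≡ 5 (mod 11): 1976·t ≡ 5 − 321 = -316 (mod 11).
    Reduce coefficients mod 11: 7·t ≡ 3 (mod 11).
    The inverse of 7 mod 11 is 8 (since 7·8 = 56 = 5·11 + 1), so t ≡ 8·3 = 24 ≡ 2 (mod 11).
    Then x = 321 + 1976·2 = 4273, valid modulo lcm(1976, 11) = 21736: x ≡ 4273 (mod 21736).
Verify against each original: 4273 mod 8 = 1, 4273 mod 19 = 17, 4273 mod 13 = 9, 4273 mod 11 = 5.

x ≡ 4273 (mod 21736).


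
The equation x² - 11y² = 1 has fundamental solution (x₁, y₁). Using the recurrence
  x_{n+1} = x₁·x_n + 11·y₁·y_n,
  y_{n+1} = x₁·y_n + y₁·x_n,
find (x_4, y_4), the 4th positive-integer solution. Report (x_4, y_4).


Step 1: Find the fundamental solution (x₁, y₁) of x² - 11y² = 1.
  Expand √11 as a continued fraction. a₀ = ⌊√11⌋ = 3; iterate m_{k+1} = d_k·a_k − m_k, d_{k+1} = (11 − m_{k+1}²)/d_k, a_{k+1} = ⌊(a₀ + m_{k+1})/d_{k+1}⌋ (starting m₀ = 0, d₀ = 1), with convergents p_k = a_k·p_{k-1} + p_{k-2}, q_k = a_k·q_{k-1} + q_{k-2} (p₋₁ = 1, q₋₁ = 0):
  k = 0: a₀ = 3; p₀/q₀ = 3/1; p₀² − 11·q₀² = 9 − 11 = -2.
  k = 1: m = 3, d = 2, a = ⌊(3 + 3)/2⌋ = 3; p/q = (3·3 + 1)/(3·1 + 0) = 10/3; p² − 11·q² = 100 − 99 = 1.
  The first convergent with p² − 11·q² = 1 gives the fundamental solution (x₁, y₁) = (10, 3).
Step 2: Apply the recurrence (x_{n+1}, y_{n+1}) = (x₁x_n + 11y₁y_n, x₁y_n + y₁x_n) repeatedly.
  From (x_1, y_1) = (10, 3): x_2 = 10·10 + 11·3·3 = 199; y_2 = 10·3 + 3·10 = 60.
  From (x_2, y_2) = (199, 60): x_3 = 10·199 + 11·3·60 = 3970; y_3 = 10·60 + 3·199 = 1197.
  From (x_3, y_3) = (3970, 1197): x_4 = 10·3970 + 11·3·1197 = 79201; y_4 = 10·1197 + 3·3970 = 23880.
Step 3: Verify x_4² - 11·y_4² = 6272798401 - 6272798400 = 1 (should be 1). ✓

(x_1, y_1) = (10, 3); (x_4, y_4) = (79201, 23880).


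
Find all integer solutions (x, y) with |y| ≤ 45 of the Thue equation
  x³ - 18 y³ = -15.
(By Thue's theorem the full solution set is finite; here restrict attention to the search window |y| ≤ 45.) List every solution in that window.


The equation is x³ - 18y³ = -15. For fixed y, x³ = 18·y³ − 15, so a solution requires the RHS to be a perfect cube.
Strategy: iterate y from -45 to 45, compute RHS = 18·y³ − 15, and check whether it is a (positive or negative) perfect cube.
Check small values of y:
  y = 0: RHS = -15 is not a perfect cube.
  y = 1: RHS = 3 is not a perfect cube.
  y = -1: RHS = -33 is not a perfect cube.
  y = 2: RHS = 129 is not a perfect cube.
  y = -2: RHS = -159 is not a perfect cube.
  y = 3: RHS = 471 is not a perfect cube.
  y = -3: RHS = -501 is not a perfect cube.
Continuing the search up to |y| = 45 finds no solutions either.
No (x, y) in the scanned range satisfies the equation.

No integer solutions with |y| ≤ 45.


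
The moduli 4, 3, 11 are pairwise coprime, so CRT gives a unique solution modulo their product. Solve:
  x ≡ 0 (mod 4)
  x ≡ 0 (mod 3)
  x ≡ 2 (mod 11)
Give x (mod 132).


Moduli 4, 3, 11 are pairwise coprime; by CRT there is a unique solution modulo M = 4 · 3 · 11 = 132.
Solve pairwise, accumulating the modulus:
  Start with x ≡ 0 (mod 4).
  Combine with x ≡ 0 (mod 3): since gcd(4, 3) = 1, we get a unique residue mod 12.
    Write x = 0 + 4·t and substitute into x ≡ 0 (mod 3): 4·t ≡ 0 − 0 = 0 (mod 3).
    Reduce coefficients mod 3: 1·t ≡ 0 (mod 3).
    So t ≡ 0 (mod 3).
    Then x = 0 + 4·0 = 0, valid modulo lcm(4, 3) = 12: x ≡ 0 (mod 12).
  Combine with x ≡ 2 (mod 11): since gcd(12, 11) = 1, we get a unique residue mod 132.
    Write x = 0 + 12·t and substitute into x ≡ 2 (mod 11): 12·t ≡ 2 − 0 = 2 (mod 11).
    Reduce coefficients mod 11: 1·t ≡ 2 (mod 11).
    So t ≡ 2 (mod 11).
    Then x = 0 + 12·2 = 24, valid modulo lcm(12, 11) = 132: x ≡ 24 (mod 132).
Verify: 24 mod 4 = 0 ✓, 24 mod 3 = 0 ✓, 24 mod 11 = 2 ✓.

x ≡ 24 (mod 132).


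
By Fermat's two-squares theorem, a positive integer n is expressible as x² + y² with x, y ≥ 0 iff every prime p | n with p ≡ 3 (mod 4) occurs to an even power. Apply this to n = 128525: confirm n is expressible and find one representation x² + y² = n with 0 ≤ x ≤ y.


Step 1: Factor n = 128525 = 5^2 · 53 · 97.
Step 2: Check the mod-4 condition on each prime factor: 5 ≡ 1 (mod 4), exponent 2; 53 ≡ 1 (mod 4), exponent 1; 97 ≡ 1 (mod 4), exponent 1.
All primes ≡ 3 (mod 4) appear to even exponent (or don't appear), so by the two-squares theorem n IS expressible as a sum of two squares.
Step 3: Build a representation. Group n = k² · m with k = 5 and m = 53 · 97 = 5141 (a product of primes ≡ 1 (mod 4)); a representation of m scales to one of n via (k·x)² + (k·y)² = k²(x² + y²). Each prime p ≡ 1 (mod 4) is itself a sum of two squares; find a² by testing p − a² for a perfect square:
  53: 53 − 1² = 52, 53 − 2² = 49 = 7² ⇒ 53 = 2² + 7².
  97: 97 − 1² = 96, 97 − 2² = 93, 97 − 3² = 88, 97 − 4² = 81 = 9² ⇒ 97 = 4² + 9².
  Combine using the Brahmagupta–Fibonacci identity (a² + b²)(c² + d²) = (ac − bd)² + (ad + bc)² = (ac + bd)² + (ad − bc)²:
  53 · 97 = 5141: from (2² + 7²)(4² + 9²), take (2·4 − 7·9, 2·9 + 7·4) = (8 − 63, 18 + 28) = (-55, 46); dropping signs (only squares matter) gives (55, 46); check 55² + 46² = 3025 + 2116 = 5141 ✓.
  Scale by k = 5: (5·55, 5·46) = (275, 230).
Step 4: Order so x ≤ y and verify: 230² + 275² = 52900 + 75625 = 128525 = n. ✓

n = 128525 = 230² + 275² (one valid representation with x ≤ y).


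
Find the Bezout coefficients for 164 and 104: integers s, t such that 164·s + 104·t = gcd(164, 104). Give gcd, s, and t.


Euclidean algorithm on (164, 104) — divide until remainder is 0:
  164 = 1 · 104 + 60
  104 = 1 · 60 + 44
  60 = 1 · 44 + 16
  44 = 2 · 16 + 12
  16 = 1 · 12 + 4
  12 = 3 · 4 + 0
gcd(164, 104) = 4.
Track Bezout coefficients alongside the remainders: start with r₀ = 164 = a·1 + b·0 (s = 1, t = 0) and r₁ = 104 = a·0 + b·1 (s = 0, t = 1); each new remainder r_{k+1} = r_{k-1} − q_k·r_k inherits s_{k+1} = s_{k-1} − q_k·s_k, t_{k+1} = t_{k-1} − q_k·t_k, so r_k = a·s_k + b·t_k at every step:
  q = 1: r = 60, s = 1 − 1·0 = 1, t = 0 − 1·1 = -1  (check: 164·1 + 104·(-1) = 60)
  q = 1: r = 44, s = 0 − 1·1 = -1, t = 1 − 1·(-1) = 2  (check: 164·(-1) + 104·2 = 44)
  q = 1: r = 16, s = 1 − 1·(-1) = 2, t = -1 − 1·2 = -3  (check: 164·2 + 104·(-3) = 16)
  q = 2: r = 12, s = -1 − 2·2 = -5, t = 2 − 2·(-3) = 8  (check: 164·(-5) + 104·8 = 12)
  q = 1: r = 4, s = 2 − 1·(-5) = 7, t = -3 − 1·8 = -11  (check: 164·7 + 104·(-11) = 4)
The row with r = 4 (the gcd) gives the Bezout coefficients s = 7, t = -11.
Result: 164 · (7) + 104 · (-11) = 4.

gcd(164, 104) = 4; s = 7, t = -11 (check: 164·7 + 104·(-11) = 4).


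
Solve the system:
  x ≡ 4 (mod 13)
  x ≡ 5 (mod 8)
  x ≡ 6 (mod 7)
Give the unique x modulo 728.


Moduli 13, 8, 7 are pairwise coprime; by CRT there is a unique solution modulo M = 13 · 8 · 7 = 728.
Solve pairwise, accumulating the modulus:
  Start with x ≡ 4 (mod 13).
  Combine with x ≡ 5 (mod 8): since gcd(13, 8) = 1, we get a unique residue mod 104.
    Write x = 4 + 13·t and substitute into x ≡ 5 (mod 8): 13·t ≡ 5 − 4 = 1 (mod 8).
    Reduce coefficients mod 8: 5·t ≡ 1 (mod 8).
    The inverse of 5 mod 8 is 5 (since 5·5 = 25 = 3·8 + 1), so t ≡ 5·1 = 5 ≡ 5 (mod 8).
    Then x = 4 + 13·5 = 69, valid modulo lcm(13, 8) = 104: x ≡ 69 (mod 104).
  Combine with x ≡ 6 (mod 7): since gcd(104, 7) = 1, we get a unique residue mod 728.
    Write x = 69 + 104·t and substitute into x ≡ 6 (mod 7): 104·t ≡ 6 − 69 = -63 (mod 7).
    Reduce coefficients mod 7: 6·t ≡ 0 (mod 7).
    The inverse of 6 mod 7 is 6 (since 6·6 = 36 = 5·7 + 1), so t ≡ 6·0 = 0 ≡ 0 (mod 7).
    Then x = 69 + 104·0 = 69, valid modulo lcm(104, 7) = 728: x ≡ 69 (mod 728).
Verify: 69 mod 13 = 4 ✓, 69 mod 8 = 5 ✓, 69 mod 7 = 6 ✓.

x ≡ 69 (mod 728).


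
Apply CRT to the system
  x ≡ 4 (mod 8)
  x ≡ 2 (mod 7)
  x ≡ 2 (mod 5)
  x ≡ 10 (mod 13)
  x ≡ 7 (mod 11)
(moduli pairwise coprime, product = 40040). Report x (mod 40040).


Product of moduli M = 8 · 7 · 5 · 13 · 11 = 40040.
Merge one congruence at a time:
  Start: x ≡ 4 (mod 8).
  Combine with x ≡ 2 (mod 7); new modulus lcm = 56.
    Write x = 4 + 8·t and substitute into x ≡ 2 (mod 7): 8·t ≡ 2 − 4 = -2 (mod 7).
    Reduce coefficients mod 7: 1·t ≡ 5 (mod 7).
    So t ≡ 5 (mod 7).
    Then x = 4 + 8·5 = 44, valid modulo lcm(8, 7) = 56: x ≡ 44 (mod 56).
  Combine with x ≡ 2 (mod 5); new modulus lcm = 280.
    Write x = 44 + 56·t and substitute into x ≡ 2 (mod 5): 56·t ≡ 2 − 44 = -42 (mod 5).
    Reduce coefficients mod 5: 1·t ≡ 3 (mod 5).
    So t ≡ 3 (mod 5).
    Then x = 44 + 56·3 = 212, valid modulo lcm(56, 5) = 280: x ≡ 212 (mod 280).
  Combine with x ≡ 10 (mod 13); new modulus lcm = 3640.
    Write x = 212 + 280·t and substitute into x ≡ 10 (mod 13): 280·t ≡ 10 − 212 = -202 (mod 13).
    Reduce coefficients mod 13: 7·t ≡ 6 (mod 13).
    The inverse of 7 mod 13 is 2 (since 7·2 = 14 = 1·13 + 1), so t ≡ 2·6 = 12 ≡ 12 (mod 13).
    Then x = 212 + 280·12 = 3572, valid modulo lcm(280, 13) = 3640: x ≡ 3572 (mod 3640).
  Combine with x ≡ 7 (mod 11); new modulus lcm = 40040.
    Write x = 3572 + 3640·t and substitute into x ≡ 7 (mod 11): 3640·t ≡ 7 − 3572 = -3565 (mod 11).
    Reduce coefficients mod 11: 10·t ≡ 10 (mod 11).
    The inverse of 10 mod 11 is 10 (since 10·10 = 100 = 9·11 + 1), so t ≡ 10·10 = 100 ≡ 1 (mod 11).
    Then x = 3572 + 3640·1 = 7212, valid modulo lcm(3640, 11) = 40040: x ≡ 7212 (mod 40040).
Verify against each original: 7212 mod 8 = 4, 7212 mod 7 = 2, 7212 mod 5 = 2, 7212 mod 13 = 10, 7212 mod 11 = 7.

x ≡ 7212 (mod 40040).
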